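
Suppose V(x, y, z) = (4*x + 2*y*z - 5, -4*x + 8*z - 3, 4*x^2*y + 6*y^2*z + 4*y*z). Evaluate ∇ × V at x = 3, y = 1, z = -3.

(-20, -22, 2)

(∇×V)₁ = ∂V₃/∂y − ∂V₂/∂z = 4*x^2 + 12*y*z + 4*z - 8
(∇×V)₂ = ∂V₁/∂z − ∂V₃/∂x = -8*x*y + 2*y
(∇×V)₃ = ∂V₂/∂x − ∂V₁/∂y = -2*z - 4
∇×V = (4*x^2 + 12*y*z + 4*z - 8, -8*x*y + 2*y, -2*z - 4)
At (3, 1, -3): (-20, -22, 2).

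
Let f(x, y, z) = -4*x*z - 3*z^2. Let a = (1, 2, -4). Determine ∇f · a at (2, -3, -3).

-28

∂f/∂x = -4*z
∂f/∂y = 0
∂f/∂z = -4*x - 6*z
∇f at (2, -3, -3) = (12, 0, 10)
∇f · a = (12)(1) + (0)(2) + (10)(-4) = -28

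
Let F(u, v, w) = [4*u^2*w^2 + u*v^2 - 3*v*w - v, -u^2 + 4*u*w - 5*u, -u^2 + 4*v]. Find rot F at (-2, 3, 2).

(∇×F)₁ = ∂F₃/∂v − ∂F₂/∂w = -4*u + 4
(∇×F)₂ = ∂F₁/∂w − ∂F₃/∂u = 8*u^2*w + 2*u - 3*v
(∇×F)₃ = ∂F₂/∂u − ∂F₁/∂v = -2*u*v - 2*u + 7*w - 4
∇×F = (-4*u + 4, 8*u^2*w + 2*u - 3*v, -2*u*v - 2*u + 7*w - 4)
At (-2, 3, 2): (12, 51, 26).

(12, 51, 26)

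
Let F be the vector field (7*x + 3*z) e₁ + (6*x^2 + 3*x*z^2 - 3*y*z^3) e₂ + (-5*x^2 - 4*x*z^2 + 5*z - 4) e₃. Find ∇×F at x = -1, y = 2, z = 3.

(∇×F)₁ = ∂F₃/∂y − ∂F₂/∂z = -6*x*z + 9*y*z^2
(∇×F)₂ = ∂F₁/∂z − ∂F₃/∂x = 10*x + 4*z^2 + 3
(∇×F)₃ = ∂F₂/∂x − ∂F₁/∂y = 12*x + 3*z^2
∇×F = (-6*x*z + 9*y*z^2, 10*x + 4*z^2 + 3, 12*x + 3*z^2)
At (-1, 2, 3): (180, 29, 15).

(180, 29, 15)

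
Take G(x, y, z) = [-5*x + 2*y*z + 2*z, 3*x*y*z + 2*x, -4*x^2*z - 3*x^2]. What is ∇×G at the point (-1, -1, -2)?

(∇×G)₁ = ∂G₃/∂y − ∂G₂/∂z = -3*x*y
(∇×G)₂ = ∂G₁/∂z − ∂G₃/∂x = 8*x*z + 6*x + 2*y + 2
(∇×G)₃ = ∂G₂/∂x − ∂G₁/∂y = 3*y*z - 2*z + 2
∇×G = (-3*x*y, 8*x*z + 6*x + 2*y + 2, 3*y*z - 2*z + 2)
At (-1, -1, -2): (-3, 10, 12).

(-3, 10, 12)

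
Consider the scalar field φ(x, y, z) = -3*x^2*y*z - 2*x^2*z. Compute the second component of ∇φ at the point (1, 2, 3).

-9

(∇φ)_2 = ∂φ/∂y = -3*x^2*z
At (1, 2, 3): -9.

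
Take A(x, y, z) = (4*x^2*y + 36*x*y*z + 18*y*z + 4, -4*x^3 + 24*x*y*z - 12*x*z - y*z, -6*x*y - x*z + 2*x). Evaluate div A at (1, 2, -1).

-80

∂A₁/∂x = 8*x*y + 36*y*z
∂A₂/∂y = 24*x*z - z
∂A₃/∂z = -x
∇·A = 8*x*y + 24*x*z - x + 36*y*z - z
At (1, 2, -1): -80.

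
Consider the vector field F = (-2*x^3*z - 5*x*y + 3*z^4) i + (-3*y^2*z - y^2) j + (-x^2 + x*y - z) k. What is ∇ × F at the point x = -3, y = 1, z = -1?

(0, 35, -15)

(∇×F)₁ = ∂F₃/∂y − ∂F₂/∂z = x + 3*y^2
(∇×F)₂ = ∂F₁/∂z − ∂F₃/∂x = -2*x^3 + 2*x - y + 12*z^3
(∇×F)₃ = ∂F₂/∂x − ∂F₁/∂y = 5*x
∇×F = (x + 3*y^2, -2*x^3 + 2*x - y + 12*z^3, 5*x)
At (-3, 1, -1): (0, 35, -15).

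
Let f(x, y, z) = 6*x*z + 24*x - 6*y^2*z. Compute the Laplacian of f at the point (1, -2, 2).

∂²f/∂x² = 0
∂²f/∂y² = -12*z
∂²f/∂z² = 0
∇²f = -12*z
At (1, -2, 2): -24.

-24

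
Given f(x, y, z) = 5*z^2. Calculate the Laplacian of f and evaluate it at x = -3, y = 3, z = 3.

10

∂²f/∂x² = 0
∂²f/∂y² = 0
∂²f/∂z² = 10
∇²f = 10
At (-3, 3, 3): 10.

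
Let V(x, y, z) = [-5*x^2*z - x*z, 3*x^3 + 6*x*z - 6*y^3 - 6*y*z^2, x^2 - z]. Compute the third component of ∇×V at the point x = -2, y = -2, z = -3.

18

(∇×V)_3 = ∂V₂/∂x − ∂V₁/∂y
= 9*x^2 + 6*z − (0)
= 9*x^2 + 6*z
At (-2, -2, -3): 18.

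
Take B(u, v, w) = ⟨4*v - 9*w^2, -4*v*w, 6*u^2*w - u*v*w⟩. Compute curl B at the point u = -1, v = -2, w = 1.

(∇×B)₁ = ∂B₃/∂v − ∂B₂/∂w = -u*w + 4*v
(∇×B)₂ = ∂B₁/∂w − ∂B₃/∂u = -12*u*w + v*w - 18*w
(∇×B)₃ = ∂B₂/∂u − ∂B₁/∂v = -4
∇×B = (-u*w + 4*v, -12*u*w + v*w - 18*w, -4)
At (-1, -2, 1): (-7, -8, -4).

(-7, -8, -4)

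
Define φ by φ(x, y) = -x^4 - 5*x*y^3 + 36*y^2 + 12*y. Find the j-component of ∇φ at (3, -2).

-312

(∇φ)_2 = ∂φ/∂y = -15*x*y^2 + 72*y + 12
At (3, -2): -312.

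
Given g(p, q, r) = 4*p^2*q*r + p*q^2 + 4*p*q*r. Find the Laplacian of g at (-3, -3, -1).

18

∂²g/∂p² = 8*q*r
∂²g/∂q² = 2*p
∂²g/∂r² = 0
∇²g = 2*p + 8*q*r
At (-3, -3, -1): 18.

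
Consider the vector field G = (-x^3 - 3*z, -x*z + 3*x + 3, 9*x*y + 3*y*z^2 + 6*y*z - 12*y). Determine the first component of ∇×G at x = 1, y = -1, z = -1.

(∇×G)_1 = ∂G₃/∂y − ∂G₂/∂z
= 9*x + 3*z^2 + 6*z - 12 − (-x)
= 10*x + 3*z^2 + 6*z - 12
At (1, -1, -1): -5.

-5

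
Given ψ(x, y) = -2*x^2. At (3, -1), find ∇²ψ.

∂²ψ/∂x² = -4
∂²ψ/∂y² = 0
∇²ψ = -4
At (3, -1): -4.

-4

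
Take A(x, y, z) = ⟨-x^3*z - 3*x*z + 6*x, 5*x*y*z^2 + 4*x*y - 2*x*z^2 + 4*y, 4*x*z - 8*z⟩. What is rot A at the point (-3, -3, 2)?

(-204, 28, -80)

(∇×A)₁ = ∂A₃/∂y − ∂A₂/∂z = -10*x*y*z + 4*x*z
(∇×A)₂ = ∂A₁/∂z − ∂A₃/∂x = -x^3 - 3*x - 4*z
(∇×A)₃ = ∂A₂/∂x − ∂A₁/∂y = 5*y*z^2 + 4*y - 2*z^2
∇×A = (-10*x*y*z + 4*x*z, -x^3 - 3*x - 4*z, 5*y*z^2 + 4*y - 2*z^2)
At (-3, -3, 2): (-204, 28, -80).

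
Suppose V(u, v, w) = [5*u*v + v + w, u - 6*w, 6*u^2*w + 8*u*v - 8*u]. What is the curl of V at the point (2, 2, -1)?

(22, 17, -10)

(∇×V)₁ = ∂V₃/∂v − ∂V₂/∂w = 8*u + 6
(∇×V)₂ = ∂V₁/∂w − ∂V₃/∂u = -12*u*w - 8*v + 9
(∇×V)₃ = ∂V₂/∂u − ∂V₁/∂v = -5*u
∇×V = (8*u + 6, -12*u*w - 8*v + 9, -5*u)
At (2, 2, -1): (22, 17, -10).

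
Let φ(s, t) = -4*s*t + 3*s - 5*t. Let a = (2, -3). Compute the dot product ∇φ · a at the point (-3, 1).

-23

∂φ/∂s = -4*t + 3
∂φ/∂t = -4*s - 5
∇φ at (-3, 1) = (-1, 7)
∇φ · a = (-1)(2) + (7)(-3) = -23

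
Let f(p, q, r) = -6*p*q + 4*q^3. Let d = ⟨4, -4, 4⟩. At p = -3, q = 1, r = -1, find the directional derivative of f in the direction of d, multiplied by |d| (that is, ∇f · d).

∂f/∂p = -6*q
∂f/∂q = -6*p + 12*q^2
∂f/∂r = 0
∇f at (-3, 1, -1) = (-6, 30, 0)
∇f · d = (-6)(4) + (30)(-4) + (0)(4) = -144

-144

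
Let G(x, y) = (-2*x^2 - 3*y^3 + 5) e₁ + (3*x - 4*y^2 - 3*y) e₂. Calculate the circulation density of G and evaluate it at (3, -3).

∂G₂/∂x = 3
∂G₁/∂y = -9*y^2
Scalar curl = 9*y^2 + 3
At (3, -3): 84.

84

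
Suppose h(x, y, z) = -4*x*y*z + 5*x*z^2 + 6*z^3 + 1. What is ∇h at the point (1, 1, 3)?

∂h/∂x = -4*y*z + 5*z^2
∂h/∂y = -4*x*z
∂h/∂z = -4*x*y + 10*x*z + 18*z^2
∇h = (-4*y*z + 5*z^2, -4*x*z, -4*x*y + 10*x*z + 18*z^2)
At (1, 1, 3): (33, -12, 188).

(33, -12, 188)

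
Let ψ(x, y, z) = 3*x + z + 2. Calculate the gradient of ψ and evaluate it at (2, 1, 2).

∂ψ/∂x = 3
∂ψ/∂y = 0
∂ψ/∂z = 1
∇ψ = (3, 0, 1)
At (2, 1, 2): (3, 0, 1).

(3, 0, 1)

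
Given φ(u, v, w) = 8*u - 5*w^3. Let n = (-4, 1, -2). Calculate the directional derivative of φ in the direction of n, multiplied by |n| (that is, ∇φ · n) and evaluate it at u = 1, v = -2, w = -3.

238

∂φ/∂u = 8
∂φ/∂v = 0
∂φ/∂w = -15*w^2
∇φ at (1, -2, -3) = (8, 0, -135)
∇φ · n = (8)(-4) + (0)(1) + (-135)(-2) = 238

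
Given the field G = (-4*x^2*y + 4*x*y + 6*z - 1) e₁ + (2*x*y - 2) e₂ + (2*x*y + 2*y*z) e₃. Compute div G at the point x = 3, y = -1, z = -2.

∂G₁/∂x = -8*x*y + 4*y
∂G₂/∂y = 2*x
∂G₃/∂z = 2*y
∇·G = -8*x*y + 2*x + 6*y
At (3, -1, -2): 24.

24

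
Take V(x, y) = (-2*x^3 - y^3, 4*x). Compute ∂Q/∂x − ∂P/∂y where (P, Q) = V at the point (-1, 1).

∂V₂/∂x = 4
∂V₁/∂y = -3*y^2
Scalar curl = 3*y^2 + 4
At (-1, 1): 7.

7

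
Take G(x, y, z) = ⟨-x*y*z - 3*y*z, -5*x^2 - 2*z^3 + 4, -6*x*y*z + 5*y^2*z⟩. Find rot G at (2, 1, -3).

(∇×G)₁ = ∂G₃/∂y − ∂G₂/∂z = -6*x*z + 10*y*z + 6*z^2
(∇×G)₂ = ∂G₁/∂z − ∂G₃/∂x = -x*y + 6*y*z - 3*y
(∇×G)₃ = ∂G₂/∂x − ∂G₁/∂y = x*z - 10*x + 3*z
∇×G = (-6*x*z + 10*y*z + 6*z^2, -x*y + 6*y*z - 3*y, x*z - 10*x + 3*z)
At (2, 1, -3): (60, -23, -35).

(60, -23, -35)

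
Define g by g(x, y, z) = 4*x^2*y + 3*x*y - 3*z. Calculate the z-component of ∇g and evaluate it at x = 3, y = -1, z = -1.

-3

(∇g)_3 = ∂g/∂z = -3
At (3, -1, -1): -3.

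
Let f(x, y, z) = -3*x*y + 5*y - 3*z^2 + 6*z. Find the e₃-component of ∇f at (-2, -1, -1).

12

(∇f)_3 = ∂f/∂z = -6*z + 6
At (-2, -1, -1): 12.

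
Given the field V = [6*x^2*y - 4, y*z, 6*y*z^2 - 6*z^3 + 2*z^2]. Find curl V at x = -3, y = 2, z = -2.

(22, 0, -54)

(∇×V)₁ = ∂V₃/∂y − ∂V₂/∂z = -y + 6*z^2
(∇×V)₂ = ∂V₁/∂z − ∂V₃/∂x = 0
(∇×V)₃ = ∂V₂/∂x − ∂V₁/∂y = -6*x^2
∇×V = (-y + 6*z^2, 0, -6*x^2)
At (-3, 2, -2): (22, 0, -54).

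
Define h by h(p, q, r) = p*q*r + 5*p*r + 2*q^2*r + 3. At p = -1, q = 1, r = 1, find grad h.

(6, 3, -4)

∂h/∂p = q*r + 5*r
∂h/∂q = p*r + 4*q*r
∂h/∂r = p*q + 5*p + 2*q^2
∇h = (q*r + 5*r, p*r + 4*q*r, p*q + 5*p + 2*q^2)
At (-1, 1, 1): (6, 3, -4).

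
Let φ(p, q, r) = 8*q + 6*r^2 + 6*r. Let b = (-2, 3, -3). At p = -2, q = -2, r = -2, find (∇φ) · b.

∂φ/∂p = 0
∂φ/∂q = 8
∂φ/∂r = 12*r + 6
∇φ at (-2, -2, -2) = (0, 8, -18)
∇φ · b = (0)(-2) + (8)(3) + (-18)(-3) = 78

78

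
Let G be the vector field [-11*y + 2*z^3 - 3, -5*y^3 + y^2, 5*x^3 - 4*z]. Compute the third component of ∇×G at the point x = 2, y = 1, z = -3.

(∇×G)_3 = ∂G₂/∂x − ∂G₁/∂y
= 0 − (-11)
= 11
At (2, 1, -3): 11.

11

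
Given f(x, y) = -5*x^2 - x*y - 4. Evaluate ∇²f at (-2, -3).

-10

∂²f/∂x² = -10
∂²f/∂y² = 0
∇²f = -10
At (-2, -3): -10.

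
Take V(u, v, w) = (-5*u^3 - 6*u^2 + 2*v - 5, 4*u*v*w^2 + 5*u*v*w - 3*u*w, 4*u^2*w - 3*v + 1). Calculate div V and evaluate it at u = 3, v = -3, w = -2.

-117

∂V₁/∂u = -15*u^2 - 12*u
∂V₂/∂v = 4*u*w^2 + 5*u*w
∂V₃/∂w = 4*u^2
∇·V = -11*u^2 + 4*u*w^2 + 5*u*w - 12*u
At (3, -3, -2): -117.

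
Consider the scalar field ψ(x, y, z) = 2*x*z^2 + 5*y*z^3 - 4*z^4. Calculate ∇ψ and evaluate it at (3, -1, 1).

∂ψ/∂x = 2*z^2
∂ψ/∂y = 5*z^3
∂ψ/∂z = 4*x*z + 15*y*z^2 - 16*z^3
∇ψ = (2*z^2, 5*z^3, 4*x*z + 15*y*z^2 - 16*z^3)
At (3, -1, 1): (2, 5, -19).

(2, 5, -19)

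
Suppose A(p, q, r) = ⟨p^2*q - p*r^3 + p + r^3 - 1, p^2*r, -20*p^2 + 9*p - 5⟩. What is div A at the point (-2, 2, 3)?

-34

∂A₁/∂p = 2*p*q - r^3 + 1
∂A₂/∂q = 0
∂A₃/∂r = 0
∇·A = 2*p*q - r^3 + 1
At (-2, 2, 3): -34.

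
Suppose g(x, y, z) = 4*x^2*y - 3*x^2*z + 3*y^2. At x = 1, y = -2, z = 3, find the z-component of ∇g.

-3

(∇g)_3 = ∂g/∂z = -3*x^2
At (1, -2, 3): -3.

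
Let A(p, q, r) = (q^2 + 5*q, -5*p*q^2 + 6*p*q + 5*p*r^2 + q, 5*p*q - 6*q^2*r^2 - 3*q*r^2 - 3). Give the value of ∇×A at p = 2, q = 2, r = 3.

(∇×A)₁ = ∂A₃/∂q − ∂A₂/∂r = -10*p*r + 5*p - 12*q*r^2 - 3*r^2
(∇×A)₂ = ∂A₁/∂r − ∂A₃/∂p = -5*q
(∇×A)₃ = ∂A₂/∂p − ∂A₁/∂q = -5*q^2 + 4*q + 5*r^2 - 5
∇×A = (-10*p*r + 5*p - 12*q*r^2 - 3*r^2, -5*q, -5*q^2 + 4*q + 5*r^2 - 5)
At (2, 2, 3): (-293, -10, 28).

(-293, -10, 28)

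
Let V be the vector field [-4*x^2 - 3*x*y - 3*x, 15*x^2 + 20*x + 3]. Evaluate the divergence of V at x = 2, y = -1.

∂V₁/∂x = -8*x - 3*y - 3
∂V₂/∂y = 0
∇·V = -8*x - 3*y - 3
At (2, -1): -16.

-16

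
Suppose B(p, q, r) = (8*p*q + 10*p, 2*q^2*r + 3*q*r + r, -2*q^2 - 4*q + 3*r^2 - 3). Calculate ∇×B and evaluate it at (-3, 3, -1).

(∇×B)₁ = ∂B₃/∂q − ∂B₂/∂r = -2*q^2 - 7*q - 5
(∇×B)₂ = ∂B₁/∂r − ∂B₃/∂p = 0
(∇×B)₃ = ∂B₂/∂p − ∂B₁/∂q = -8*p
∇×B = (-2*q^2 - 7*q - 5, 0, -8*p)
At (-3, 3, -1): (-44, 0, 24).

(-44, 0, 24)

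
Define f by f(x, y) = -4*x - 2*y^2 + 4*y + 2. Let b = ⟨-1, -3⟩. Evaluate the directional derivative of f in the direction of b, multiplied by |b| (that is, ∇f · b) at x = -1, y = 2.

16

∂f/∂x = -4
∂f/∂y = -4*y + 4
∇f at (-1, 2) = (-4, -4)
∇f · b = (-4)(-1) + (-4)(-3) = 16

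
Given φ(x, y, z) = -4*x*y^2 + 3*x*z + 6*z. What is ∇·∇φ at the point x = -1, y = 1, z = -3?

8

∂²φ/∂x² = 0
∂²φ/∂y² = -8*x
∂²φ/∂z² = 0
∇²φ = -8*x
At (-1, 1, -3): 8.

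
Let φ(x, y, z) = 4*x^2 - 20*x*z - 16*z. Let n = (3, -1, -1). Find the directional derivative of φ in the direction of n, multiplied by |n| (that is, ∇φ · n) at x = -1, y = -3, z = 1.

-88

∂φ/∂x = 8*x - 20*z
∂φ/∂y = 0
∂φ/∂z = -20*x - 16
∇φ at (-1, -3, 1) = (-28, 0, 4)
∇φ · n = (-28)(3) + (0)(-1) + (4)(-1) = -88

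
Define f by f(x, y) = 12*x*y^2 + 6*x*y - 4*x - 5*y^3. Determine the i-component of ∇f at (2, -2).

32

(∇f)_1 = ∂f/∂x = 12*y^2 + 6*y - 4
At (2, -2): 32.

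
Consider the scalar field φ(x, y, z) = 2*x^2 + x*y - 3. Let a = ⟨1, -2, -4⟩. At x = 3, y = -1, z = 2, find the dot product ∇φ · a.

5

∂φ/∂x = 4*x + y
∂φ/∂y = x
∂φ/∂z = 0
∇φ at (3, -1, 2) = (11, 3, 0)
∇φ · a = (11)(1) + (3)(-2) + (0)(-4) = 5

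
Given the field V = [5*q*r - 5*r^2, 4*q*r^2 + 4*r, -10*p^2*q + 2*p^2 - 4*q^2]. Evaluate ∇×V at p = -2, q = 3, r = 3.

(-140, -127, -15)

(∇×V)₁ = ∂V₃/∂q − ∂V₂/∂r = -10*p^2 - 8*q*r - 8*q - 4
(∇×V)₂ = ∂V₁/∂r − ∂V₃/∂p = 20*p*q - 4*p + 5*q - 10*r
(∇×V)₃ = ∂V₂/∂p − ∂V₁/∂q = -5*r
∇×V = (-10*p^2 - 8*q*r - 8*q - 4, 20*p*q - 4*p + 5*q - 10*r, -5*r)
At (-2, 3, 3): (-140, -127, -15).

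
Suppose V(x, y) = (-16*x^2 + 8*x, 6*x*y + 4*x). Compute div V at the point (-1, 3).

34

∂V₁/∂x = -32*x + 8
∂V₂/∂y = 6*x
∇·V = -26*x + 8
At (-1, 3): 34.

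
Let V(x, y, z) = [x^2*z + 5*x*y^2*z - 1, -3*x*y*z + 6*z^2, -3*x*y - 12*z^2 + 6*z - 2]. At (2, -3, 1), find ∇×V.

(-36, 85, 69)

(∇×V)₁ = ∂V₃/∂y − ∂V₂/∂z = 3*x*y - 3*x - 12*z
(∇×V)₂ = ∂V₁/∂z − ∂V₃/∂x = x^2 + 5*x*y^2 + 3*y
(∇×V)₃ = ∂V₂/∂x − ∂V₁/∂y = -10*x*y*z - 3*y*z
∇×V = (3*x*y - 3*x - 12*z, x^2 + 5*x*y^2 + 3*y, -10*x*y*z - 3*y*z)
At (2, -3, 1): (-36, 85, 69).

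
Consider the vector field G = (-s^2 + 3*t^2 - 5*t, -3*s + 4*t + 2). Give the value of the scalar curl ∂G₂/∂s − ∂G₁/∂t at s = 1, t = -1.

∂G₂/∂s = -3
∂G₁/∂t = 6*t - 5
Scalar curl = -6*t + 2
At (1, -1): 8.

8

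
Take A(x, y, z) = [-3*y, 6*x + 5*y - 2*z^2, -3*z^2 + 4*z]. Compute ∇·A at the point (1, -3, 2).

-3

∂A₁/∂x = 0
∂A₂/∂y = 5
∂A₃/∂z = -6*z + 4
∇·A = -6*z + 9
At (1, -3, 2): -3.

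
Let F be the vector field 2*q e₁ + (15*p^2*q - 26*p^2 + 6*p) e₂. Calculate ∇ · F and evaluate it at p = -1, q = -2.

∂F₁/∂p = 0
∂F₂/∂q = 15*p^2
∇·F = 15*p^2
At (-1, -2): 15.

15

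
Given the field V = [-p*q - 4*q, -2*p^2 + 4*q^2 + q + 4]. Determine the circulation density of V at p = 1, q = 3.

1

∂V₂/∂p = -4*p
∂V₁/∂q = -p - 4
Scalar curl = -3*p + 4
At (1, 3): 1.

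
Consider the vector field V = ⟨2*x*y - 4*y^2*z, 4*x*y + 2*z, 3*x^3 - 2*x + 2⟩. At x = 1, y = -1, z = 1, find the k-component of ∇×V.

-14

(∇×V)_3 = ∂V₂/∂x − ∂V₁/∂y
= 4*y − (2*x - 8*y*z)
= -2*x + 8*y*z + 4*y
At (1, -1, 1): -14.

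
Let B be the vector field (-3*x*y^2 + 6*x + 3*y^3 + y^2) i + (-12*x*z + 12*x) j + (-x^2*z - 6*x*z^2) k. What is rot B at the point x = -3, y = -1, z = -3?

(-36, 72, 59)

(∇×B)₁ = ∂B₃/∂y − ∂B₂/∂z = 12*x
(∇×B)₂ = ∂B₁/∂z − ∂B₃/∂x = 2*x*z + 6*z^2
(∇×B)₃ = ∂B₂/∂x − ∂B₁/∂y = 6*x*y - 9*y^2 - 2*y - 12*z + 12
∇×B = (12*x, 2*x*z + 6*z^2, 6*x*y - 9*y^2 - 2*y - 12*z + 12)
At (-3, -1, -3): (-36, 72, 59).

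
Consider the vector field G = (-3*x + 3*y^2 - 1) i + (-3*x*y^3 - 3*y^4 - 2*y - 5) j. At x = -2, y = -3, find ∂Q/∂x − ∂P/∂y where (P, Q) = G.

∂G₂/∂x = -3*y^3
∂G₁/∂y = 6*y
Scalar curl = -3*y^3 - 6*y
At (-2, -3): 99.

99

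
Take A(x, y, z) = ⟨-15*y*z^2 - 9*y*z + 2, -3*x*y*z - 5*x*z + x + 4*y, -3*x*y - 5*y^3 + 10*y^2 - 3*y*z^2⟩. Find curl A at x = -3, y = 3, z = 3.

(-135, -288, 121)

(∇×A)₁ = ∂A₃/∂y − ∂A₂/∂z = 3*x*y + 2*x - 15*y^2 + 20*y - 3*z^2
(∇×A)₂ = ∂A₁/∂z − ∂A₃/∂x = -30*y*z - 6*y
(∇×A)₃ = ∂A₂/∂x − ∂A₁/∂y = -3*y*z + 15*z^2 + 4*z + 1
∇×A = (3*x*y + 2*x - 15*y^2 + 20*y - 3*z^2, -30*y*z - 6*y, -3*y*z + 15*z^2 + 4*z + 1)
At (-3, 3, 3): (-135, -288, 121).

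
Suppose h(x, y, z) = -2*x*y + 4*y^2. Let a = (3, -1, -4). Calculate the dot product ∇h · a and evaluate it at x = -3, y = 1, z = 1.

∂h/∂x = -2*y
∂h/∂y = -2*x + 8*y
∂h/∂z = 0
∇h at (-3, 1, 1) = (-2, 14, 0)
∇h · a = (-2)(3) + (14)(-1) + (0)(-4) = -20

-20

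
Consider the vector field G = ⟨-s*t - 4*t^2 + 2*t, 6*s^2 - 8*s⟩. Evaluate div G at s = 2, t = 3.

-3

∂G₁/∂s = -t
∂G₂/∂t = 0
∇·G = -t
At (2, 3): -3.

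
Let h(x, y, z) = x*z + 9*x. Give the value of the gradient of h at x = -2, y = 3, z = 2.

(11, 0, -2)

∂h/∂x = z + 9
∂h/∂y = 0
∂h/∂z = x
∇h = (z + 9, 0, x)
At (-2, 3, 2): (11, 0, -2).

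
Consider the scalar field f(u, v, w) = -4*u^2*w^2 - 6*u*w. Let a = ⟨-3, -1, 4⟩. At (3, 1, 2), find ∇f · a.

-324

∂f/∂u = -8*u*w^2 - 6*w
∂f/∂v = 0
∂f/∂w = -8*u^2*w - 6*u
∇f at (3, 1, 2) = (-108, 0, -162)
∇f · a = (-108)(-3) + (0)(-1) + (-162)(4) = -324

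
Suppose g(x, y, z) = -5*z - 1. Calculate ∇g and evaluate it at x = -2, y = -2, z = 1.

(0, 0, -5)

∂g/∂x = 0
∂g/∂y = 0
∂g/∂z = -5
∇g = (0, 0, -5)
At (-2, -2, 1): (0, 0, -5).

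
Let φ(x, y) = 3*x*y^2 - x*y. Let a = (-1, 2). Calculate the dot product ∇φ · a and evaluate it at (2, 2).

34

∂φ/∂x = 3*y^2 - y
∂φ/∂y = 6*x*y - x
∇φ at (2, 2) = (10, 22)
∇φ · a = (10)(-1) + (22)(2) = 34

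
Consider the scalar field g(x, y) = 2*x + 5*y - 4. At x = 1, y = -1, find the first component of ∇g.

2

(∇g)_1 = ∂g/∂x = 2
At (1, -1): 2.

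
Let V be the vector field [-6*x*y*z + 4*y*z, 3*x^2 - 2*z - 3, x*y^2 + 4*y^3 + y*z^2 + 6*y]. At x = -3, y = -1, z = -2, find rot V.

(30, -23, 26)

(∇×V)₁ = ∂V₃/∂y − ∂V₂/∂z = 2*x*y + 12*y^2 + z^2 + 8
(∇×V)₂ = ∂V₁/∂z − ∂V₃/∂x = -6*x*y - y^2 + 4*y
(∇×V)₃ = ∂V₂/∂x − ∂V₁/∂y = 6*x*z + 6*x - 4*z
∇×V = (2*x*y + 12*y^2 + z^2 + 8, -6*x*y - y^2 + 4*y, 6*x*z + 6*x - 4*z)
At (-3, -1, -2): (30, -23, 26).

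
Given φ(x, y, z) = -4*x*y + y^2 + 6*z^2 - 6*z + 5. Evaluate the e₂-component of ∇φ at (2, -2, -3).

(∇φ)_2 = ∂φ/∂y = -4*x + 2*y
At (2, -2, -3): -12.

-12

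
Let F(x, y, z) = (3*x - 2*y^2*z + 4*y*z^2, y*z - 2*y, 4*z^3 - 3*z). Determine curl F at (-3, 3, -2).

(∇×F)₁ = ∂F₃/∂y − ∂F₂/∂z = -y
(∇×F)₂ = ∂F₁/∂z − ∂F₃/∂x = -2*y^2 + 8*y*z
(∇×F)₃ = ∂F₂/∂x − ∂F₁/∂y = 4*y*z - 4*z^2
∇×F = (-y, -2*y^2 + 8*y*z, 4*y*z - 4*z^2)
At (-3, 3, -2): (-3, -66, -40).

(-3, -66, -40)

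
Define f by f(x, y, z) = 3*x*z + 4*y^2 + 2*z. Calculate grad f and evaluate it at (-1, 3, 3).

∂f/∂x = 3*z
∂f/∂y = 8*y
∂f/∂z = 3*x + 2
∇f = (3*z, 8*y, 3*x + 2)
At (-1, 3, 3): (9, 24, -1).

(9, 24, -1)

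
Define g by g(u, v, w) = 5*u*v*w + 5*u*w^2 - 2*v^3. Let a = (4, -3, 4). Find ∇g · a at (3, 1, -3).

∂g/∂u = 5*v*w + 5*w^2
∂g/∂v = 5*u*w - 6*v^2
∂g/∂w = 5*u*v + 10*u*w
∇g at (3, 1, -3) = (30, -51, -75)
∇g · a = (30)(4) + (-51)(-3) + (-75)(4) = -27

-27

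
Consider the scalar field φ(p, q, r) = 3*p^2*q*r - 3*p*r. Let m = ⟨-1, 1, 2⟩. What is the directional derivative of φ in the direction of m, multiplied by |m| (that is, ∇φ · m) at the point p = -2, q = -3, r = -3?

∂φ/∂p = 6*p*q*r - 3*r
∂φ/∂q = 3*p^2*r
∂φ/∂r = 3*p^2*q - 3*p
∇φ at (-2, -3, -3) = (-99, -36, -30)
∇φ · m = (-99)(-1) + (-36)(1) + (-30)(2) = 3

3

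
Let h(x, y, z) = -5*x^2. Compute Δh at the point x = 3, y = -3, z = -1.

∂²h/∂x² = -10
∂²h/∂y² = 0
∂²h/∂z² = 0
∇²h = -10
At (3, -3, -1): -10.

-10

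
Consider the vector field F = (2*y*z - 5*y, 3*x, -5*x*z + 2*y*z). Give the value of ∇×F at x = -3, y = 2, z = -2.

(∇×F)₁ = ∂F₃/∂y − ∂F₂/∂z = 2*z
(∇×F)₂ = ∂F₁/∂z − ∂F₃/∂x = 2*y + 5*z
(∇×F)₃ = ∂F₂/∂x − ∂F₁/∂y = -2*z + 8
∇×F = (2*z, 2*y + 5*z, -2*z + 8)
At (-3, 2, -2): (-4, -6, 12).

(-4, -6, 12)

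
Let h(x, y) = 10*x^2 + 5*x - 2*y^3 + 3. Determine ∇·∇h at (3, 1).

∂²h/∂x² = 20
∂²h/∂y² = -12*y
∇²h = -12*y + 20
At (3, 1): 8.

8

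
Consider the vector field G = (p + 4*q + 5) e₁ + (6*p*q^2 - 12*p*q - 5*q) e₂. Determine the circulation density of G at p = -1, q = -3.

∂G₂/∂p = 6*q^2 - 12*q
∂G₁/∂q = 4
Scalar curl = 6*q^2 - 12*q - 4
At (-1, -3): 86.

86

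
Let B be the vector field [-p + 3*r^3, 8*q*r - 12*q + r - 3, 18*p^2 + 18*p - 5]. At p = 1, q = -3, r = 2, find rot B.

(23, -18, 0)

(∇×B)₁ = ∂B₃/∂q − ∂B₂/∂r = -8*q - 1
(∇×B)₂ = ∂B₁/∂r − ∂B₃/∂p = -36*p + 9*r^2 - 18
(∇×B)₃ = ∂B₂/∂p − ∂B₁/∂q = 0
∇×B = (-8*q - 1, -36*p + 9*r^2 - 18, 0)
At (1, -3, 2): (23, -18, 0).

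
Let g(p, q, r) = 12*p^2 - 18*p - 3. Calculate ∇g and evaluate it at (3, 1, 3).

∂g/∂p = 24*p - 18
∂g/∂q = 0
∂g/∂r = 0
∇g = (24*p - 18, 0, 0)
At (3, 1, 3): (54, 0, 0).

(54, 0, 0)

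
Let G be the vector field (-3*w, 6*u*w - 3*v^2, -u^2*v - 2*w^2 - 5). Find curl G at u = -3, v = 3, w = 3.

(9, -21, 18)

(∇×G)₁ = ∂G₃/∂v − ∂G₂/∂w = -u^2 - 6*u
(∇×G)₂ = ∂G₁/∂w − ∂G₃/∂u = 2*u*v - 3
(∇×G)₃ = ∂G₂/∂u − ∂G₁/∂v = 6*w
∇×G = (-u^2 - 6*u, 2*u*v - 3, 6*w)
At (-3, 3, 3): (9, -21, 18).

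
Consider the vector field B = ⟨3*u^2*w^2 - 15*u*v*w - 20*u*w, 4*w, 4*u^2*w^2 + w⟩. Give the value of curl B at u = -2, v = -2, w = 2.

(∇×B)₁ = ∂B₃/∂v − ∂B₂/∂w = -4
(∇×B)₂ = ∂B₁/∂w − ∂B₃/∂u = 6*u^2*w - 15*u*v - 8*u*w^2 - 20*u
(∇×B)₃ = ∂B₂/∂u − ∂B₁/∂v = 15*u*w
∇×B = (-4, 6*u^2*w - 15*u*v - 8*u*w^2 - 20*u, 15*u*w)
At (-2, -2, 2): (-4, 92, -60).

(-4, 92, -60)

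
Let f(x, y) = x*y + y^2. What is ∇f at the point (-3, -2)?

(-2, -7)

∂f/∂x = y
∂f/∂y = x + 2*y
∇f = (y, x + 2*y)
At (-3, -2): (-2, -7).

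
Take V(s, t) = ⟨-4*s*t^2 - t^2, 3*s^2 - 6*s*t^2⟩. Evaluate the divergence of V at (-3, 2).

56

∂V₁/∂s = -4*t^2
∂V₂/∂t = -12*s*t
∇·V = -12*s*t - 4*t^2
At (-3, 2): 56.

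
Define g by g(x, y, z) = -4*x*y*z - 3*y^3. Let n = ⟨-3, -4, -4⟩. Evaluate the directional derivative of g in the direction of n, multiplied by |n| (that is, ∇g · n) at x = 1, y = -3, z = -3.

∂g/∂x = -4*y*z
∂g/∂y = -4*x*z - 9*y^2
∂g/∂z = -4*x*y
∇g at (1, -3, -3) = (-36, -69, 12)
∇g · n = (-36)(-3) + (-69)(-4) + (12)(-4) = 336

336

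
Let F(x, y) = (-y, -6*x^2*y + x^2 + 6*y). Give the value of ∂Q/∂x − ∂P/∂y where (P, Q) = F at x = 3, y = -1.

∂F₂/∂x = -12*x*y + 2*x
∂F₁/∂y = -1
Scalar curl = -12*x*y + 2*x + 1
At (3, -1): 43.

43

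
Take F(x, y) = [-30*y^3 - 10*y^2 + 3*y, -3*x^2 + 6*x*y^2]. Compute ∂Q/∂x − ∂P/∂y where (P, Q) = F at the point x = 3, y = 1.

95

∂F₂/∂x = -6*x + 6*y^2
∂F₁/∂y = -90*y^2 - 20*y + 3
Scalar curl = -6*x + 96*y^2 + 20*y - 3
At (3, 1): 95.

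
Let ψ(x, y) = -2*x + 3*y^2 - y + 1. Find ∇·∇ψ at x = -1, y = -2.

6

∂²ψ/∂x² = 0
∂²ψ/∂y² = 6
∇²ψ = 6
At (-1, -2): 6.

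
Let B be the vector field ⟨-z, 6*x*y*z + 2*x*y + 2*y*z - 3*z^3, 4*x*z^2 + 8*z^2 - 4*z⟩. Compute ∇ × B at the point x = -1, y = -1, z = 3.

(77, -37, -20)

(∇×B)₁ = ∂B₃/∂y − ∂B₂/∂z = -6*x*y - 2*y + 9*z^2
(∇×B)₂ = ∂B₁/∂z − ∂B₃/∂x = -4*z^2 - 1
(∇×B)₃ = ∂B₂/∂x − ∂B₁/∂y = 6*y*z + 2*y
∇×B = (-6*x*y - 2*y + 9*z^2, -4*z^2 - 1, 6*y*z + 2*y)
At (-1, -1, 3): (77, -37, -20).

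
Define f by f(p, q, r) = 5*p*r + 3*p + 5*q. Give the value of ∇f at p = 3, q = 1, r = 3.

(18, 5, 15)

∂f/∂p = 5*r + 3
∂f/∂q = 5
∂f/∂r = 5*p
∇f = (5*r + 3, 5, 5*p)
At (3, 1, 3): (18, 5, 15).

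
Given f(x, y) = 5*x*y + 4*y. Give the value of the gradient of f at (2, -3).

∂f/∂x = 5*y
∂f/∂y = 5*x + 4
∇f = (5*y, 5*x + 4)
At (2, -3): (-15, 14).

(-15, 14)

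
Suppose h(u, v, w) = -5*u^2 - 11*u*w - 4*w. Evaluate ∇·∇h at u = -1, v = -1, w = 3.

∂²h/∂u² = -10
∂²h/∂v² = 0
∂²h/∂w² = 0
∇²h = -10
At (-1, -1, 3): -10.

-10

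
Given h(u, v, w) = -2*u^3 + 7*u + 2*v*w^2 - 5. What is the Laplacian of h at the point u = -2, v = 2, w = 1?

32

∂²h/∂u² = -12*u
∂²h/∂v² = 0
∂²h/∂w² = 4*v
∇²h = -12*u + 4*v
At (-2, 2, 1): 32.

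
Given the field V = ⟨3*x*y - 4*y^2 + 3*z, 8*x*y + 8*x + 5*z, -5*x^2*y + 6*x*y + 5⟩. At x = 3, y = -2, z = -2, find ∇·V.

∂V₁/∂x = 3*y
∂V₂/∂y = 8*x
∂V₃/∂z = 0
∇·V = 8*x + 3*y
At (3, -2, -2): 18.

18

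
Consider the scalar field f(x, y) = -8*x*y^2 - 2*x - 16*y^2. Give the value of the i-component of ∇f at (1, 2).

-34

(∇f)_1 = ∂f/∂x = -8*y^2 - 2
At (1, 2): -34.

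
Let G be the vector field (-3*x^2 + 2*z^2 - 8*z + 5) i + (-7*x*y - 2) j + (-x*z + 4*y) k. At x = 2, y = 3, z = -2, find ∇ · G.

-28

∂G₁/∂x = -6*x
∂G₂/∂y = -7*x
∂G₃/∂z = -x
∇·G = -14*x
At (2, 3, -2): -28.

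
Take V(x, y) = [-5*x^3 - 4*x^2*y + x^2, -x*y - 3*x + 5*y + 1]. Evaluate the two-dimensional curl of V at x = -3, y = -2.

∂V₂/∂x = -y - 3
∂V₁/∂y = -4*x^2
Scalar curl = 4*x^2 - y - 3
At (-3, -2): 35.

35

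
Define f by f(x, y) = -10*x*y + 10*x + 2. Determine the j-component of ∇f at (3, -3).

(∇f)_2 = ∂f/∂y = -10*x
At (3, -3): -30.

-30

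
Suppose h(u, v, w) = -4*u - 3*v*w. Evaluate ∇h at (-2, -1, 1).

∂h/∂u = -4
∂h/∂v = -3*w
∂h/∂w = -3*v
∇h = (-4, -3*w, -3*v)
At (-2, -1, 1): (-4, -3, 3).

(-4, -3, 3)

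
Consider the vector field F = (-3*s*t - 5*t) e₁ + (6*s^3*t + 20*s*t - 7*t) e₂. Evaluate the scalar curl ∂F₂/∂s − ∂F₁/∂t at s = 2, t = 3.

287

∂F₂/∂s = 18*s^2*t + 20*t
∂F₁/∂t = -3*s - 5
Scalar curl = 18*s^2*t + 3*s + 20*t + 5
At (2, 3): 287.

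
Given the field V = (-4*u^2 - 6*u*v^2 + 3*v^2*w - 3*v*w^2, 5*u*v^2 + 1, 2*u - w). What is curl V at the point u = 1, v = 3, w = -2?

(0, 61, 129)

(∇×V)₁ = ∂V₃/∂v − ∂V₂/∂w = 0
(∇×V)₂ = ∂V₁/∂w − ∂V₃/∂u = 3*v^2 - 6*v*w - 2
(∇×V)₃ = ∂V₂/∂u − ∂V₁/∂v = 12*u*v + 5*v^2 - 6*v*w + 3*w^2
∇×V = (0, 3*v^2 - 6*v*w - 2, 12*u*v + 5*v^2 - 6*v*w + 3*w^2)
At (1, 3, -2): (0, 61, 129).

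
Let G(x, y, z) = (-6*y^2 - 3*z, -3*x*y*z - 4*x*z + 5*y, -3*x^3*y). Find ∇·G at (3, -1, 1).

-4

∂G₁/∂x = 0
∂G₂/∂y = -3*x*z + 5
∂G₃/∂z = 0
∇·G = -3*x*z + 5
At (3, -1, 1): -4.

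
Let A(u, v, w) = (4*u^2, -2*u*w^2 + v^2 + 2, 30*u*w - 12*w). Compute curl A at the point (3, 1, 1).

(∇×A)₁ = ∂A₃/∂v − ∂A₂/∂w = 4*u*w
(∇×A)₂ = ∂A₁/∂w − ∂A₃/∂u = -30*w
(∇×A)₃ = ∂A₂/∂u − ∂A₁/∂v = -2*w^2
∇×A = (4*u*w, -30*w, -2*w^2)
At (3, 1, 1): (12, -30, -2).

(12, -30, -2)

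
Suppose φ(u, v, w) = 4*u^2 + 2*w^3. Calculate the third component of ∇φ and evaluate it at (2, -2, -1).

(∇φ)_3 = ∂φ/∂w = 6*w^2
At (2, -2, -1): 6.

6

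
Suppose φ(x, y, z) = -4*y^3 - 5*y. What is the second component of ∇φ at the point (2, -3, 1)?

-113

(∇φ)_2 = ∂φ/∂y = -12*y^2 - 5
At (2, -3, 1): -113.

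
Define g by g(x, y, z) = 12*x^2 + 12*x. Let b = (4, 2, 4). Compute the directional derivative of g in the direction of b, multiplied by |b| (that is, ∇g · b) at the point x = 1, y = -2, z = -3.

144

∂g/∂x = 24*x + 12
∂g/∂y = 0
∂g/∂z = 0
∇g at (1, -2, -3) = (36, 0, 0)
∇g · b = (36)(4) + (0)(2) + (0)(4) = 144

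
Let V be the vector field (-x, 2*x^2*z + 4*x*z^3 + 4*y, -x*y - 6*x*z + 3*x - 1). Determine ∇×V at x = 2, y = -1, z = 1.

(∇×V)₁ = ∂V₃/∂y − ∂V₂/∂z = -2*x^2 - 12*x*z^2 - x
(∇×V)₂ = ∂V₁/∂z − ∂V₃/∂x = y + 6*z - 3
(∇×V)₃ = ∂V₂/∂x − ∂V₁/∂y = 4*x*z + 4*z^3
∇×V = (-2*x^2 - 12*x*z^2 - x, y + 6*z - 3, 4*x*z + 4*z^3)
At (2, -1, 1): (-34, 2, 12).

(-34, 2, 12)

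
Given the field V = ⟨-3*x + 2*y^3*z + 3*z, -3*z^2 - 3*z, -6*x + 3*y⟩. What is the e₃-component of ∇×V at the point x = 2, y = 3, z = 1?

-54

(∇×V)_3 = ∂V₂/∂x − ∂V₁/∂y
= 0 − (6*y^2*z)
= -6*y^2*z
At (2, 3, 1): -54.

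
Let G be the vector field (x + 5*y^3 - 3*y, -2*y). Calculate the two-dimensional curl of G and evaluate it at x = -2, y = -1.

-12

∂G₂/∂x = 0
∂G₁/∂y = 15*y^2 - 3
Scalar curl = -15*y^2 + 3
At (-2, -1): -12.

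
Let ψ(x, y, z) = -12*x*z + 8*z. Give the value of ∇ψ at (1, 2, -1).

∂ψ/∂x = -12*z
∂ψ/∂y = 0
∂ψ/∂z = -12*x + 8
∇ψ = (-12*z, 0, -12*x + 8)
At (1, 2, -1): (12, 0, -4).

(12, 0, -4)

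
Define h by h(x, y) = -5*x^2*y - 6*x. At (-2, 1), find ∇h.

(14, -20)

∂h/∂x = -10*x*y - 6
∂h/∂y = -5*x^2
∇h = (-10*x*y - 6, -5*x^2)
At (-2, 1): (14, -20).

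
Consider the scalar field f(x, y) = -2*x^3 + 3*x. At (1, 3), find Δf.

∂²f/∂x² = -12*x
∂²f/∂y² = 0
∇²f = -12*x
At (1, 3): -12.

-12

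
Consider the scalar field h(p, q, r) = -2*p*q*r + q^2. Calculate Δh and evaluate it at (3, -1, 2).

∂²h/∂p² = 0
∂²h/∂q² = 2
∂²h/∂r² = 0
∇²h = 2
At (3, -1, 2): 2.

2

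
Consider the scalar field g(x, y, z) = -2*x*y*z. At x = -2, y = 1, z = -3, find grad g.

(6, -12, 4)

∂g/∂x = -2*y*z
∂g/∂y = -2*x*z
∂g/∂z = -2*x*y
∇g = (-2*y*z, -2*x*z, -2*x*y)
At (-2, 1, -3): (6, -12, 4).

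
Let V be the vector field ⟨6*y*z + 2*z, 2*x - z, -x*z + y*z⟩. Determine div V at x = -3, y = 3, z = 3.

6

∂V₁/∂x = 0
∂V₂/∂y = 0
∂V₃/∂z = -x + y
∇·V = -x + y
At (-3, 3, 3): 6.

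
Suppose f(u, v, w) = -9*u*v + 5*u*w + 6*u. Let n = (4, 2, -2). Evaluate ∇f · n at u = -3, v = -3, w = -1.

196

∂f/∂u = -9*v + 5*w + 6
∂f/∂v = -9*u
∂f/∂w = 5*u
∇f at (-3, -3, -1) = (28, 27, -15)
∇f · n = (28)(4) + (27)(2) + (-15)(-2) = 196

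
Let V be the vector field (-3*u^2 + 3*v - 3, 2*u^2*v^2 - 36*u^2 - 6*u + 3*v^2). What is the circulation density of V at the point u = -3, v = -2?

∂V₂/∂u = 4*u*v^2 - 72*u - 6
∂V₁/∂v = 3
Scalar curl = 4*u*v^2 - 72*u - 9
At (-3, -2): 159.

159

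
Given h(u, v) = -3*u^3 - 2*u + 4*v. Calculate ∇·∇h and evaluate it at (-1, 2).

18

∂²h/∂u² = -18*u
∂²h/∂v² = 0
∇²h = -18*u
At (-1, 2): 18.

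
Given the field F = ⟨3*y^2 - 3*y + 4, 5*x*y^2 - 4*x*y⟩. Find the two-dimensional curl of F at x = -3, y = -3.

78

∂F₂/∂x = 5*y^2 - 4*y
∂F₁/∂y = 6*y - 3
Scalar curl = 5*y^2 - 10*y + 3
At (-3, -3): 78.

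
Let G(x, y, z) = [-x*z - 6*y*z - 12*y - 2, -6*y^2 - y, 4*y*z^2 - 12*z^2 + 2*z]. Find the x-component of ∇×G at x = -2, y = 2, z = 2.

16

(∇×G)_1 = ∂G₃/∂y − ∂G₂/∂z
= 4*z^2 − (0)
= 4*z^2
At (-2, 2, 2): 16.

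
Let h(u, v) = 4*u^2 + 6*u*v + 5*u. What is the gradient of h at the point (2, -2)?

∂h/∂u = 8*u + 6*v + 5
∂h/∂v = 6*u
∇h = (8*u + 6*v + 5, 6*u)
At (2, -2): (9, 12).

(9, 12)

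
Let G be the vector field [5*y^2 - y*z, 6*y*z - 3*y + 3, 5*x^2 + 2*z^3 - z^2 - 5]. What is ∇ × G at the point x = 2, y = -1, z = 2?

(6, -19, 12)

(∇×G)₁ = ∂G₃/∂y − ∂G₂/∂z = -6*y
(∇×G)₂ = ∂G₁/∂z − ∂G₃/∂x = -10*x - y
(∇×G)₃ = ∂G₂/∂x − ∂G₁/∂y = -10*y + z
∇×G = (-6*y, -10*x - y, -10*y + z)
At (2, -1, 2): (6, -19, 12).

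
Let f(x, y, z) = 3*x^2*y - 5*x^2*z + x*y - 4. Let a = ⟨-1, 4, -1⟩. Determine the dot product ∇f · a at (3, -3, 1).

252

∂f/∂x = 6*x*y - 10*x*z + y
∂f/∂y = 3*x^2 + x
∂f/∂z = -5*x^2
∇f at (3, -3, 1) = (-87, 30, -45)
∇f · a = (-87)(-1) + (30)(4) + (-45)(-1) = 252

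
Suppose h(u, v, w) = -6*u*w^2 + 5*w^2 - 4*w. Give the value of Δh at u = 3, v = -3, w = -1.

-26

∂²h/∂u² = 0
∂²h/∂v² = 0
∂²h/∂w² = 2*(-6*u + 5)
∇²h = -12*u + 10
At (3, -3, -1): -26.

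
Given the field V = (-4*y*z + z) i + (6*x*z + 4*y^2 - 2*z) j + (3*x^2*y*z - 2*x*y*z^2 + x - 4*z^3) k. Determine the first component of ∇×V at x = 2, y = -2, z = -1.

(∇×V)_1 = ∂V₃/∂y − ∂V₂/∂z
= 3*x^2*z - 2*x*z^2 − (6*x - 2)
= 3*x^2*z - 2*x*z^2 - 6*x + 2
At (2, -2, -1): -26.

-26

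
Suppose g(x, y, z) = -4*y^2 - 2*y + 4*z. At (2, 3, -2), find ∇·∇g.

∂²g/∂x² = 0
∂²g/∂y² = -8
∂²g/∂z² = 0
∇²g = -8
At (2, 3, -2): -8.

-8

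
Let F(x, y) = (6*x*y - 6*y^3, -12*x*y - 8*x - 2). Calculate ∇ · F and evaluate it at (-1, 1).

∂F₁/∂x = 6*y
∂F₂/∂y = -12*x
∇·F = -12*x + 6*y
At (-1, 1): 18.

18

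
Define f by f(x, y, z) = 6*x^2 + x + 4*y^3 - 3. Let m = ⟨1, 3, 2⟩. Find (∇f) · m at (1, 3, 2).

∂f/∂x = 12*x + 1
∂f/∂y = 12*y^2
∂f/∂z = 0
∇f at (1, 3, 2) = (13, 108, 0)
∇f · m = (13)(1) + (108)(3) + (0)(2) = 337

337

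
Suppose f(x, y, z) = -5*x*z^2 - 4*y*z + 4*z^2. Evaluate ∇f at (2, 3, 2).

∂f/∂x = -5*z^2
∂f/∂y = -4*z
∂f/∂z = -10*x*z - 4*y + 8*z
∇f = (-5*z^2, -4*z, -10*x*z - 4*y + 8*z)
At (2, 3, 2): (-20, -8, -36).

(-20, -8, -36)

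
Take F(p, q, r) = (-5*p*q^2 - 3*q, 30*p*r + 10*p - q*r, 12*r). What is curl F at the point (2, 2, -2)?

(∇×F)₁ = ∂F₃/∂q − ∂F₂/∂r = -30*p + q
(∇×F)₂ = ∂F₁/∂r − ∂F₃/∂p = 0
(∇×F)₃ = ∂F₂/∂p − ∂F₁/∂q = 10*p*q + 30*r + 13
∇×F = (-30*p + q, 0, 10*p*q + 30*r + 13)
At (2, 2, -2): (-58, 0, -7).

(-58, 0, -7)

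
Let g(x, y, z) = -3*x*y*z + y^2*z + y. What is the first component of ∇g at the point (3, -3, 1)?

9

(∇g)_1 = ∂g/∂x = -3*y*z
At (3, -3, 1): 9.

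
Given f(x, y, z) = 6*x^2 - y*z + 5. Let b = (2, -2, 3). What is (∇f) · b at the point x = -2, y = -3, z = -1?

∂f/∂x = 12*x
∂f/∂y = -z
∂f/∂z = -y
∇f at (-2, -3, -1) = (-24, 1, 3)
∇f · b = (-24)(2) + (1)(-2) + (3)(3) = -41

-41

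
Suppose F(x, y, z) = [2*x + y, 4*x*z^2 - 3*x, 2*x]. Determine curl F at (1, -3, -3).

(24, -2, 32)

(∇×F)₁ = ∂F₃/∂y − ∂F₂/∂z = -8*x*z
(∇×F)₂ = ∂F₁/∂z − ∂F₃/∂x = -2
(∇×F)₃ = ∂F₂/∂x − ∂F₁/∂y = 4*z^2 - 4
∇×F = (-8*x*z, -2, 4*z^2 - 4)
At (1, -3, -3): (24, -2, 32).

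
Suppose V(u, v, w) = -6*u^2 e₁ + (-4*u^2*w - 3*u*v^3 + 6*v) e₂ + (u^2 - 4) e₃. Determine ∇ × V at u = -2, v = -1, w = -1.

(16, 4, -13)

(∇×V)₁ = ∂V₃/∂v − ∂V₂/∂w = 4*u^2
(∇×V)₂ = ∂V₁/∂w − ∂V₃/∂u = -2*u
(∇×V)₃ = ∂V₂/∂u − ∂V₁/∂v = -8*u*w - 3*v^3
∇×V = (4*u^2, -2*u, -8*u*w - 3*v^3)
At (-2, -1, -1): (16, 4, -13).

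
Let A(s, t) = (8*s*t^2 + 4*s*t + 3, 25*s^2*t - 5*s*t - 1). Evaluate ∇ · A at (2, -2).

∂A₁/∂s = 8*t^2 + 4*t
∂A₂/∂t = 25*s^2 - 5*s
∇·A = 25*s^2 - 5*s + 8*t^2 + 4*t
At (2, -2): 114.

114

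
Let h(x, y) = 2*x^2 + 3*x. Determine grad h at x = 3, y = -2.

∂h/∂x = 4*x + 3
∂h/∂y = 0
∇h = (4*x + 3, 0)
At (3, -2): (15, 0).

(15, 0)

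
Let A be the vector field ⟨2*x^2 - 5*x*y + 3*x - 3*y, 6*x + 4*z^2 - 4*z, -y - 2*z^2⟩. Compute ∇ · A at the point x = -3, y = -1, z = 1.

∂A₁/∂x = 4*x - 5*y + 3
∂A₂/∂y = 0
∂A₃/∂z = -4*z
∇·A = 4*x - 5*y - 4*z + 3
At (-3, -1, 1): -8.

-8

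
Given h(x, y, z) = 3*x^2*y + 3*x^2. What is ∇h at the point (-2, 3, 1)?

(-48, 12, 0)

∂h/∂x = 6*x*y + 6*x
∂h/∂y = 3*x^2
∂h/∂z = 0
∇h = (6*x*y + 6*x, 3*x^2, 0)
At (-2, 3, 1): (-48, 12, 0).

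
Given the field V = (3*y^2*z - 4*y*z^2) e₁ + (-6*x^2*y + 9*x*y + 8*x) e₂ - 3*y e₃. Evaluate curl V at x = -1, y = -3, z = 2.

(-3, 75, -3)

(∇×V)₁ = ∂V₃/∂y − ∂V₂/∂z = -3
(∇×V)₂ = ∂V₁/∂z − ∂V₃/∂x = 3*y^2 - 8*y*z
(∇×V)₃ = ∂V₂/∂x − ∂V₁/∂y = -12*x*y - 6*y*z + 9*y + 4*z^2 + 8
∇×V = (-3, 3*y^2 - 8*y*z, -12*x*y - 6*y*z + 9*y + 4*z^2 + 8)
At (-1, -3, 2): (-3, 75, -3).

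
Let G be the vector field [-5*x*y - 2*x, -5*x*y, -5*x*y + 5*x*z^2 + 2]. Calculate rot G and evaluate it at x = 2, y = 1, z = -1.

(∇×G)₁ = ∂G₃/∂y − ∂G₂/∂z = -5*x
(∇×G)₂ = ∂G₁/∂z − ∂G₃/∂x = 5*y - 5*z^2
(∇×G)₃ = ∂G₂/∂x − ∂G₁/∂y = 5*x - 5*y
∇×G = (-5*x, 5*y - 5*z^2, 5*x - 5*y)
At (2, 1, -1): (-10, 0, 5).

(-10, 0, 5)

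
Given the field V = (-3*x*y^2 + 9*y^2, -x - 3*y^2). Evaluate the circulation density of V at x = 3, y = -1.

-1

∂V₂/∂x = -1
∂V₁/∂y = -6*x*y + 18*y
Scalar curl = 6*x*y - 18*y - 1
At (3, -1): -1.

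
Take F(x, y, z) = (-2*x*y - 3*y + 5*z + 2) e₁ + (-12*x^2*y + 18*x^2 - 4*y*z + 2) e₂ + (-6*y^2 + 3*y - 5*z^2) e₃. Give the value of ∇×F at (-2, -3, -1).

(∇×F)₁ = ∂F₃/∂y − ∂F₂/∂z = -8*y + 3
(∇×F)₂ = ∂F₁/∂z − ∂F₃/∂x = 5
(∇×F)₃ = ∂F₂/∂x − ∂F₁/∂y = -24*x*y + 38*x + 3
∇×F = (-8*y + 3, 5, -24*x*y + 38*x + 3)
At (-2, -3, -1): (27, 5, -217).

(27, 5, -217)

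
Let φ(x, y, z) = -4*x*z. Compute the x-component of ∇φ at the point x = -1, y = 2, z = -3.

(∇φ)_1 = ∂φ/∂x = -4*z
At (-1, 2, -3): 12.

12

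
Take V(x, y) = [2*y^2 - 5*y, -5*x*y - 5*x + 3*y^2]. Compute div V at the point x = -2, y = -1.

∂V₁/∂x = 0
∂V₂/∂y = -5*x + 6*y
∇·V = -5*x + 6*y
At (-2, -1): 4.

4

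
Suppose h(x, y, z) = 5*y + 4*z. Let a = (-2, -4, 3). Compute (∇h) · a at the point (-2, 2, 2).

∂h/∂x = 0
∂h/∂y = 5
∂h/∂z = 4
∇h at (-2, 2, 2) = (0, 5, 4)
∇h · a = (0)(-2) + (5)(-4) + (4)(3) = -8

-8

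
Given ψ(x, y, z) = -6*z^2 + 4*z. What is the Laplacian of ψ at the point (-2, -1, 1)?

-12

∂²ψ/∂x² = 0
∂²ψ/∂y² = 0
∂²ψ/∂z² = -12
∇²ψ = -12
At (-2, -1, 1): -12.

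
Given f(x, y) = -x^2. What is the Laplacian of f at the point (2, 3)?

∂²f/∂x² = -2
∂²f/∂y² = 0
∇²f = -2
At (2, 3): -2.

-2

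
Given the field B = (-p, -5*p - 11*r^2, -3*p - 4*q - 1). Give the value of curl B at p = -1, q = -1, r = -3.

(∇×B)₁ = ∂B₃/∂q − ∂B₂/∂r = 22*r - 4
(∇×B)₂ = ∂B₁/∂r − ∂B₃/∂p = 3
(∇×B)₃ = ∂B₂/∂p − ∂B₁/∂q = -5
∇×B = (22*r - 4, 3, -5)
At (-1, -1, -3): (-70, 3, -5).

(-70, 3, -5)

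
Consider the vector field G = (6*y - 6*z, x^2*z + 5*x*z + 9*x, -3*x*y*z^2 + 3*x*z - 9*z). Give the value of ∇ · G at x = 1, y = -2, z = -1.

∂G₁/∂x = 0
∂G₂/∂y = 0
∂G₃/∂z = -6*x*y*z + 3*x - 9
∇·G = -6*x*y*z + 3*x - 9
At (1, -2, -1): -18.

-18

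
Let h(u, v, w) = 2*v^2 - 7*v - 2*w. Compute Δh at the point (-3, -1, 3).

∂²h/∂u² = 0
∂²h/∂v² = 4
∂²h/∂w² = 0
∇²h = 4
At (-3, -1, 3): 4.

4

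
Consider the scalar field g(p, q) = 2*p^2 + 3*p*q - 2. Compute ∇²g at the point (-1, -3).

4

∂²g/∂p² = 4
∂²g/∂q² = 0
∇²g = 4
At (-1, -3): 4.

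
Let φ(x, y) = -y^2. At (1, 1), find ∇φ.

∂φ/∂x = 0
∂φ/∂y = -2*y
∇φ = (0, -2*y)
At (1, 1): (0, -2).

(0, -2)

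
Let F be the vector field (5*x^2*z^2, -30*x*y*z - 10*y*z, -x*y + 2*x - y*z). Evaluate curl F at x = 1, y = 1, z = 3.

(36, 29, -90)

(∇×F)₁ = ∂F₃/∂y − ∂F₂/∂z = 30*x*y - x + 10*y - z
(∇×F)₂ = ∂F₁/∂z − ∂F₃/∂x = 10*x^2*z + y - 2
(∇×F)₃ = ∂F₂/∂x − ∂F₁/∂y = -30*y*z
∇×F = (30*x*y - x + 10*y - z, 10*x^2*z + y - 2, -30*y*z)
At (1, 1, 3): (36, 29, -90).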